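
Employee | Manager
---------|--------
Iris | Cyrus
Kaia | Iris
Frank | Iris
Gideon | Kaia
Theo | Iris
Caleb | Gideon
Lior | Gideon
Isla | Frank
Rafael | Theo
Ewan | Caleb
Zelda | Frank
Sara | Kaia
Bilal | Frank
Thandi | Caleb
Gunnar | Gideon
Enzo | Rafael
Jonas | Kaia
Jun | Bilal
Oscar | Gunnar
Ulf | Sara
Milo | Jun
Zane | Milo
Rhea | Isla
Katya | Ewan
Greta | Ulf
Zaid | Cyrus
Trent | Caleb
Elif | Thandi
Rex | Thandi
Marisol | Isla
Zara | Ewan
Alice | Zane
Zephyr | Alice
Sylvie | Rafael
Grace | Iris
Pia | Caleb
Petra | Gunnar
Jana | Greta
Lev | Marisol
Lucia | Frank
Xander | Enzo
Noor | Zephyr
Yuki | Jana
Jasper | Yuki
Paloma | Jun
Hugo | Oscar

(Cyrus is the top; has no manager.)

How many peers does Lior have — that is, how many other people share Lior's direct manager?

2

Lior reports to Gideon. Gideon's other direct reports are Caleb, Gunnar — 2 peers.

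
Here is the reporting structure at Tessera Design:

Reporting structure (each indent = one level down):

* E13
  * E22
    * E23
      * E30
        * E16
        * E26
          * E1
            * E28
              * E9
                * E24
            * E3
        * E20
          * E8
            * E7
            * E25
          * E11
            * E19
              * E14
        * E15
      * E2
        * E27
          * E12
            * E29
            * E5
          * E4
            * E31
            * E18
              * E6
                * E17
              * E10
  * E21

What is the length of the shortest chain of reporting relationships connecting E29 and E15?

E29 is 4 levels below E23, and E15 is 2 levels below E23 (their lowest common manager). The shortest path runs up from E29 to E23 and back down to E15: 4 + 2 = 6 links.

6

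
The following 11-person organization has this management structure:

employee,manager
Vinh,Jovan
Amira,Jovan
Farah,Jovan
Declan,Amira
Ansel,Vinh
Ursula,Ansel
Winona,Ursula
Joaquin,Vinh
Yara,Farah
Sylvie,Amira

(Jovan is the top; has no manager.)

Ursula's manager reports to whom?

Vinh

Ursula reports to Ansel, and Ansel reports to Vinh. So Ursula's skip-level manager is Vinh.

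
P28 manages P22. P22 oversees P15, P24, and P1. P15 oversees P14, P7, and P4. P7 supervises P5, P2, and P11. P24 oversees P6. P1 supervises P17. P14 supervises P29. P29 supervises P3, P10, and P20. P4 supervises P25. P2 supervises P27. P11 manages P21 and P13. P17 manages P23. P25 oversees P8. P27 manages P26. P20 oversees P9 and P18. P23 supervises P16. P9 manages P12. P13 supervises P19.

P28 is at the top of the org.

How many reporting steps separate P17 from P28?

3

Chain from P17 up to P28: P17 → P1 → P22 → P28. That is 3 steps up, so P17 is 3 levels below P28.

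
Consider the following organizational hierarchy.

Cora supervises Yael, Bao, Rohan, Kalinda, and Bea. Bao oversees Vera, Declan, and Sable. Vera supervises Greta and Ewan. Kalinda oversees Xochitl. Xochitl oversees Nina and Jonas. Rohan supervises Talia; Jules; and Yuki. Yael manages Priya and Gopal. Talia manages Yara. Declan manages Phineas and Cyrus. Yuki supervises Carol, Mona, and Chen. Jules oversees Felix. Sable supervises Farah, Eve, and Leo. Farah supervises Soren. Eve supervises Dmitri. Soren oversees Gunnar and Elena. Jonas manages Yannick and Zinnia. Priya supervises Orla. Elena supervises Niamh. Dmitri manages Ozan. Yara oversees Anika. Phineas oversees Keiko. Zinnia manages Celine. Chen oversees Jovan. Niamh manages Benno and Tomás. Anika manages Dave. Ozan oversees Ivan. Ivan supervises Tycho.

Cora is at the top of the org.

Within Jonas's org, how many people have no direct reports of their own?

The people in Jonas's organization with no one reporting to them are Yannick, Celine. That is 2.

2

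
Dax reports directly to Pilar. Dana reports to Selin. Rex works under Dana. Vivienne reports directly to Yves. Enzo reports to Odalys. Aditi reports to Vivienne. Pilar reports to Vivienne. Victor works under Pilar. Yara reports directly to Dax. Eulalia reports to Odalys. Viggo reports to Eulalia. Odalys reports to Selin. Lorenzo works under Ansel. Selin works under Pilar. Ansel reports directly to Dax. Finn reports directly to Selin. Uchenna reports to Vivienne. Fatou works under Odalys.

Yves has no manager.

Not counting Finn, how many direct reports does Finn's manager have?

2

Finn reports to Selin. Selin's other direct reports are Odalys, Dana — 2 peers.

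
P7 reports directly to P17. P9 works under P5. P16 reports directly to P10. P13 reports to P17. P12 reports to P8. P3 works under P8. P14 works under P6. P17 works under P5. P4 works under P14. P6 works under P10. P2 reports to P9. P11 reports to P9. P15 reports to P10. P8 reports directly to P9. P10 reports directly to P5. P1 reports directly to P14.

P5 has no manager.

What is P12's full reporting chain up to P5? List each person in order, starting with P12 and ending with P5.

P12 reports to P8. P8 reports to P9. P9 reports to P5. P5 is at the top.

P12 -> P8 -> P9 -> P5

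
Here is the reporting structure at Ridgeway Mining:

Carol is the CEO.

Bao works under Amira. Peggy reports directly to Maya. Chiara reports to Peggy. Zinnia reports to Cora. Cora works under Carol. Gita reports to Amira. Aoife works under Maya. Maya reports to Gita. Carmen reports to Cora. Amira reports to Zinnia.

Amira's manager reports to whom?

Amira reports to Zinnia, and Zinnia reports to Cora. So Amira's skip-level manager is Cora.

Cora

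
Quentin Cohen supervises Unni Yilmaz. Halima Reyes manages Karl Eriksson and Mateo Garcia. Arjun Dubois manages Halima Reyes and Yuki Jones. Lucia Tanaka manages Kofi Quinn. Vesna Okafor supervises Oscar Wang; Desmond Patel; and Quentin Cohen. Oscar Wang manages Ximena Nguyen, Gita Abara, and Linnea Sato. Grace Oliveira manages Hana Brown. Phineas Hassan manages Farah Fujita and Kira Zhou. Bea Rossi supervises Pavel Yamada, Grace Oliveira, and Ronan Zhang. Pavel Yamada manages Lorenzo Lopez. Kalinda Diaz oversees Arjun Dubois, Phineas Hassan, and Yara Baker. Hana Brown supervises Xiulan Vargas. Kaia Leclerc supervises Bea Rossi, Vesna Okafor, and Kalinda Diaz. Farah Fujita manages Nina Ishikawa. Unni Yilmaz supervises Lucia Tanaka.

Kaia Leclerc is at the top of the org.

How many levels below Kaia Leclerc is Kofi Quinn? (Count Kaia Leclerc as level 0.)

5

Chain from Kofi Quinn up to Kaia Leclerc: Kofi Quinn → Lucia Tanaka → Unni Yilmaz → Quentin Cohen → Vesna Okafor → Kaia Leclerc. That is 5 steps up, so Kofi Quinn is 5 levels below Kaia Leclerc.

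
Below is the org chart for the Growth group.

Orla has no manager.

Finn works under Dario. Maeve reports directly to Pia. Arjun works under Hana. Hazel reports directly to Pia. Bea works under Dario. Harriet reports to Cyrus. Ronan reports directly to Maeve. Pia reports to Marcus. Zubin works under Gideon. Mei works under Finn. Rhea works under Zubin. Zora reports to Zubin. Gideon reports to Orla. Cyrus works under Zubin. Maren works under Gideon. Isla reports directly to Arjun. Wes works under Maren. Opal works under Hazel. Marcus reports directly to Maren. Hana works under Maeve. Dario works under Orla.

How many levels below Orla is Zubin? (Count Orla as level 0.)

2

Chain from Zubin up to Orla: Zubin → Gideon → Orla. That is 2 steps up, so Zubin is 2 levels below Orla.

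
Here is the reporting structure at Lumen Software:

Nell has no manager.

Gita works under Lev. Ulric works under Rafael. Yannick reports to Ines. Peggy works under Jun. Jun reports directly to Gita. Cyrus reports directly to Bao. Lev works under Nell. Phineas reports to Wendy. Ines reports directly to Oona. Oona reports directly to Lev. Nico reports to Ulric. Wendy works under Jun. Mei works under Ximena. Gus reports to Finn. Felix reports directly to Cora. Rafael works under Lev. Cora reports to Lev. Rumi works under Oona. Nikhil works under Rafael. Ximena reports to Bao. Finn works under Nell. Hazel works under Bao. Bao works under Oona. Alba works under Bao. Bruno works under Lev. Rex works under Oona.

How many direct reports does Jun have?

Jun directly manages Wendy, Peggy. That is 2 direct reports.

2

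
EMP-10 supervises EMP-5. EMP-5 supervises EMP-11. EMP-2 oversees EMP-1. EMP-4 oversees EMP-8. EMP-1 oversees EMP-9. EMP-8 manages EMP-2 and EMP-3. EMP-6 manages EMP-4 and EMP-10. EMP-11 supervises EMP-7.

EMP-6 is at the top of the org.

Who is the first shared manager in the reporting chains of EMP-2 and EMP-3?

EMP-2's chain of managers is EMP-8, EMP-4, EMP-6. EMP-3's chain of managers is EMP-8, EMP-4, EMP-6. The first manager that appears in both chains is EMP-8.

EMP-8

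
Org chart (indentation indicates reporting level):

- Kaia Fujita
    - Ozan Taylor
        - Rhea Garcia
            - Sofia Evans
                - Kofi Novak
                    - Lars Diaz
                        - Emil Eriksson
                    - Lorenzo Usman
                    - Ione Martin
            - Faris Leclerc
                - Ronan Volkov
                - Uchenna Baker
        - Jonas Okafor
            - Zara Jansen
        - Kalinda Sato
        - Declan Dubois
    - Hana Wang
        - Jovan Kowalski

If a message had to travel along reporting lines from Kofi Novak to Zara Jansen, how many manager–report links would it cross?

5

Kofi Novak is 3 levels below Ozan Taylor, and Zara Jansen is 2 levels below Ozan Taylor (their lowest common manager). The shortest path runs up from Kofi Novak to Ozan Taylor and back down to Zara Jansen: 3 + 2 = 5 links.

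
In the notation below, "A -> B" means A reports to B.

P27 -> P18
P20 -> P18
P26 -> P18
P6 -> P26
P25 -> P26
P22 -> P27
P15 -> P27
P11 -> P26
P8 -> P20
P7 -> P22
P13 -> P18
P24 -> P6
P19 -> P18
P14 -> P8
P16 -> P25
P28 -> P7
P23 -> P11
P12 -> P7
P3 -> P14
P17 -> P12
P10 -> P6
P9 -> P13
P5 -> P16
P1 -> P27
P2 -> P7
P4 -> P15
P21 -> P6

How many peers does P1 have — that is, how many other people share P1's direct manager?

P1 reports to P27. P27's other direct reports are P22, P15 — 2 peers.

2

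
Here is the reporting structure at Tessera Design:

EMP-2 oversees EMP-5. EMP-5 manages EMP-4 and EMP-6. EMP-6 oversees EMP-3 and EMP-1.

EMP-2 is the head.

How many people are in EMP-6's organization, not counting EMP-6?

EMP-6 directly manages EMP-3, EMP-1. EMP-3 has no reports. EMP-1 has no reports. So EMP-6's organization is 2 direct reports plus everyone under them: 1 + 1 = 2.

2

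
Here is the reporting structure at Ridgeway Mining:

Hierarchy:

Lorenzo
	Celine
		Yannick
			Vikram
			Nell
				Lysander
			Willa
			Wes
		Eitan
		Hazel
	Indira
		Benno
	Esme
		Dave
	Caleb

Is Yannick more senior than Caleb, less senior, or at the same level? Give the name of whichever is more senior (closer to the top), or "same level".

Yannick is 2 levels below Lorenzo; Caleb is 1. Caleb is higher.

Caleb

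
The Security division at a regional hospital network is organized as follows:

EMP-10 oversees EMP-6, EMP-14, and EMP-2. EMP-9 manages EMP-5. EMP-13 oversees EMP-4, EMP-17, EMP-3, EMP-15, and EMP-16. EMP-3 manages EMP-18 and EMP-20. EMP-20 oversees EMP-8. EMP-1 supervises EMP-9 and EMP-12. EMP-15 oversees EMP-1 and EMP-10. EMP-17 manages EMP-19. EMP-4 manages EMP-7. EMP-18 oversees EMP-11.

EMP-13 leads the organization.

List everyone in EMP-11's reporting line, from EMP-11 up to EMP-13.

EMP-11 -> EMP-18 -> EMP-3 -> EMP-13

EMP-11 reports to EMP-18. EMP-18 reports to EMP-3. EMP-3 reports to EMP-13. EMP-13 is at the top.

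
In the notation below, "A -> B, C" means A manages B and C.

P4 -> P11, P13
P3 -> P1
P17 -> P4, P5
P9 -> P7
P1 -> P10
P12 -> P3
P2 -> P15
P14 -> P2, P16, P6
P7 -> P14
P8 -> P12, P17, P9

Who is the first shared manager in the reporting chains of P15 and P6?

P14

P15's chain of managers is P2, P14, P7, P9, P8. P6's chain of managers is P14, P7, P9, P8. The first manager that appears in both chains is P14.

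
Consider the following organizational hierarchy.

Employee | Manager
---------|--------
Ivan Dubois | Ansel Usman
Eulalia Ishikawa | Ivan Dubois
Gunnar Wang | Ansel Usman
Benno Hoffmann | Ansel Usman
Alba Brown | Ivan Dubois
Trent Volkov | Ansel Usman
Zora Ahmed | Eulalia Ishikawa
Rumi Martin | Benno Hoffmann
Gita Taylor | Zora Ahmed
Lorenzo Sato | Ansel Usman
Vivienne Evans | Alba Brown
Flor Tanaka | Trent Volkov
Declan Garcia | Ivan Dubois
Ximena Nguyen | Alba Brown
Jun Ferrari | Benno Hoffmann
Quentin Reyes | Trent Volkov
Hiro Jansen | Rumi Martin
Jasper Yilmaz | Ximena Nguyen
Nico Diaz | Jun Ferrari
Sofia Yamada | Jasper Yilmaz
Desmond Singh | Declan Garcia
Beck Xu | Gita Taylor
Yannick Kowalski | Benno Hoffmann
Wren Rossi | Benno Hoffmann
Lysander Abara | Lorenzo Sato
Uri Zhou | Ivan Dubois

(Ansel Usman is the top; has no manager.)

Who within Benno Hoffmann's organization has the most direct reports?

Direct-report counts within Benno Hoffmann's organization: Benno Hoffmann has 4; Jun Ferrari has 1; Rumi Martin has 1. The largest is 4, held by Benno Hoffmann.

Benno Hoffmann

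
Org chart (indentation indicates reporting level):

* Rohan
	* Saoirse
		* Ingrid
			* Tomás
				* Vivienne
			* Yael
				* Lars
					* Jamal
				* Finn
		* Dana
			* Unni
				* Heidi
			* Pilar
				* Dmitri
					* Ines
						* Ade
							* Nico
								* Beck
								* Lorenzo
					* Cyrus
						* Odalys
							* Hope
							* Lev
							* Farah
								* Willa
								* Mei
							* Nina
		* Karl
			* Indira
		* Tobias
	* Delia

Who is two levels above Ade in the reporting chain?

Ade reports to Ines, and Ines reports to Dmitri. So Ade's skip-level manager is Dmitri.

Dmitri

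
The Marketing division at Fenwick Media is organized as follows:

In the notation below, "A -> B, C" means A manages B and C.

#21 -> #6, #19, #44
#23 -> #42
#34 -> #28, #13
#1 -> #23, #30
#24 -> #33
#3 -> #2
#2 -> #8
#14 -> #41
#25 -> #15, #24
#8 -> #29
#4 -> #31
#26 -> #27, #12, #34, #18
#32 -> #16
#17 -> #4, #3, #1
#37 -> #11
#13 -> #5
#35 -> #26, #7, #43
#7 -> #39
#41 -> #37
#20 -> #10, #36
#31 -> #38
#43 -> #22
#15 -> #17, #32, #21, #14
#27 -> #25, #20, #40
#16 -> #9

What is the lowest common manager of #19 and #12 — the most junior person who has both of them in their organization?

#19's chain of managers is #21, #15, #25, #27, #26, #35. #12's chain of managers is #26, #35. The first manager that appears in both chains is #26.

#26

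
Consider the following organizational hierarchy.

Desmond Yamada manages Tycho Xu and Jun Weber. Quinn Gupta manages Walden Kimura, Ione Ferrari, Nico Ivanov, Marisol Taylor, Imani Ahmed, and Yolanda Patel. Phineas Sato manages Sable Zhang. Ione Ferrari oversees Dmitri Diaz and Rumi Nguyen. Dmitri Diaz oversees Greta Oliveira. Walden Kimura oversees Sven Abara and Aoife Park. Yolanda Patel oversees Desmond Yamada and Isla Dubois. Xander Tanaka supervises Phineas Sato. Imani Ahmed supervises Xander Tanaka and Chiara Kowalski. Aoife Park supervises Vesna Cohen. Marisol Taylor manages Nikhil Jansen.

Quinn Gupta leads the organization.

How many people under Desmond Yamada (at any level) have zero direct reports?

2

The people in Desmond Yamada's organization with no one reporting to them are Jun Weber, Tycho Xu. That is 2.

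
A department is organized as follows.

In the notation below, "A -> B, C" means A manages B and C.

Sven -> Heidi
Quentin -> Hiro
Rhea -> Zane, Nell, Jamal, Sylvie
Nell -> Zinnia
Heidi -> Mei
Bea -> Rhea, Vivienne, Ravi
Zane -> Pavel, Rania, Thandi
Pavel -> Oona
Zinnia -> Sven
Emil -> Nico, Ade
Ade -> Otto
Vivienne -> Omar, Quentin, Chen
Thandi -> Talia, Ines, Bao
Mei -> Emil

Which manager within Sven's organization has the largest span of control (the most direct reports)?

Emil

Direct-report counts within Sven's organization: Sven has 1; Heidi has 1; Mei has 1; Emil has 2; Ade has 1. The largest is 2, held by Emil.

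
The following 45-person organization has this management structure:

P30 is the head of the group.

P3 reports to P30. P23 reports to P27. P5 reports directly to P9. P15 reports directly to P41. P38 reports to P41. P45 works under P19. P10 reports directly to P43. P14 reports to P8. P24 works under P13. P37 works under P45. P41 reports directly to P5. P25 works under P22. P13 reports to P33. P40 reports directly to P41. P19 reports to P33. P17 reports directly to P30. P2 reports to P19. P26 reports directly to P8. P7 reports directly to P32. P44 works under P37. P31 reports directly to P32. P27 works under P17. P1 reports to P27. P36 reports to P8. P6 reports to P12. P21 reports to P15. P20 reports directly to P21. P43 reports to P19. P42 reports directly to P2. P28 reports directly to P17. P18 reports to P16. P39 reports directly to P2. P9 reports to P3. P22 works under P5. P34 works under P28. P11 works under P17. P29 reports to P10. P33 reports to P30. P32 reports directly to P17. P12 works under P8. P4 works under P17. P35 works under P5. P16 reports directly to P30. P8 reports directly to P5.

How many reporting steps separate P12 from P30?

Chain from P12 up to P30: P12 → P8 → P5 → P9 → P3 → P30. That is 5 steps up, so P12 is 5 levels below P30.

5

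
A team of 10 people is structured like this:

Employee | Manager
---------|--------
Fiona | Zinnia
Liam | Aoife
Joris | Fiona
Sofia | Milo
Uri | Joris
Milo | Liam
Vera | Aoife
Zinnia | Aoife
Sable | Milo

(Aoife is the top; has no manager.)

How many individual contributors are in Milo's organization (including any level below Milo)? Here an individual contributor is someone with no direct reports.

The people in Milo's organization with no one reporting to them are Sofia, Sable. That is 2.

2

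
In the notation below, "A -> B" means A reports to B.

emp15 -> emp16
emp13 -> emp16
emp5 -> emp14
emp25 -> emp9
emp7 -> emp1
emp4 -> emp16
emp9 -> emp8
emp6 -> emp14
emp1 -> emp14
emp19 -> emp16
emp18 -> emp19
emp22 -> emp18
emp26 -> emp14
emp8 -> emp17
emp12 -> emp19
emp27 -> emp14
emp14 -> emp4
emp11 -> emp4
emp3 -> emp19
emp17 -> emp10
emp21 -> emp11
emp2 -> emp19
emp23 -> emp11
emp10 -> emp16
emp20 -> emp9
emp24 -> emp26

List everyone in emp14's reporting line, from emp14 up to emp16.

emp14 reports to emp4. emp4 reports to emp16. emp16 is at the top.

emp14 -> emp4 -> emp16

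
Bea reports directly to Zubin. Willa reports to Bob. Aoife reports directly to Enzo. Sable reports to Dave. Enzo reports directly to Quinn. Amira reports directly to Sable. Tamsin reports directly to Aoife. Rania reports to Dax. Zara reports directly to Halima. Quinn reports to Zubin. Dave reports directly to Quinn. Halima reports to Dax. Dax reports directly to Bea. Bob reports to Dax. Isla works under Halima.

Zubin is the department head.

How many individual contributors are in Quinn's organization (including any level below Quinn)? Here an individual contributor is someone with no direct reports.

2

The people in Quinn's organization with no one reporting to them are Amira, Tamsin. That is 2.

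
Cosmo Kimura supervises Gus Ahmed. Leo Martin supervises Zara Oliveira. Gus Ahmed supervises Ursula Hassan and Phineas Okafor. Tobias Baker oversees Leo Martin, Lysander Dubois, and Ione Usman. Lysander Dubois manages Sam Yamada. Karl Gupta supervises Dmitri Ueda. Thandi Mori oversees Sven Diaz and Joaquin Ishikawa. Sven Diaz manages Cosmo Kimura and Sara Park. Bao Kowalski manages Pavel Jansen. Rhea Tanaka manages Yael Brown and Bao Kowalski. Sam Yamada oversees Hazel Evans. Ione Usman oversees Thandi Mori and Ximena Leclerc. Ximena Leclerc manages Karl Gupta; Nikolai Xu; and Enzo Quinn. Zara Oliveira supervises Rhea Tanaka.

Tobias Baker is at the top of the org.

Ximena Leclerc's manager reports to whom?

Tobias Baker

Ximena Leclerc reports to Ione Usman, and Ione Usman reports to Tobias Baker. So Ximena Leclerc's skip-level manager is Tobias Baker.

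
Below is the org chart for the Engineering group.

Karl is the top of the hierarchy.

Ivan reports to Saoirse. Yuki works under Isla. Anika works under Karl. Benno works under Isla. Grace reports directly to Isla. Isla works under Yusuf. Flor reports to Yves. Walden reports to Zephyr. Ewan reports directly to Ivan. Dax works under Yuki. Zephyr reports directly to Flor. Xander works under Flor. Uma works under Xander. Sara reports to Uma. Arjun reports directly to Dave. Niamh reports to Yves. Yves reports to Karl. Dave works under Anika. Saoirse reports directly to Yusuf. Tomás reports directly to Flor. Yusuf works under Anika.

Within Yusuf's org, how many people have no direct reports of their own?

The people in Yusuf's organization with no one reporting to them are Ewan, Benno, Grace, Dax. That is 4.

4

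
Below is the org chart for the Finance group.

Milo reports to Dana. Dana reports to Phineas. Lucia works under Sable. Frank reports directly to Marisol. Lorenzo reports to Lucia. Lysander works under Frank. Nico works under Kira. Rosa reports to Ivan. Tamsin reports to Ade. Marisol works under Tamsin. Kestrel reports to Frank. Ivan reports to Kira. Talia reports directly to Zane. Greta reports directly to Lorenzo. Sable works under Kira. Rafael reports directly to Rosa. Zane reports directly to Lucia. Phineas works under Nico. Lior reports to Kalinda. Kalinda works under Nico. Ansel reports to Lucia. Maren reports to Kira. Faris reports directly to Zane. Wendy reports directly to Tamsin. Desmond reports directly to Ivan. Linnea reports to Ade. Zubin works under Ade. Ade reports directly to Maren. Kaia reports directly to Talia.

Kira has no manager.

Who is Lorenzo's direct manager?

Lorenzo reports directly to Lucia.

Lucia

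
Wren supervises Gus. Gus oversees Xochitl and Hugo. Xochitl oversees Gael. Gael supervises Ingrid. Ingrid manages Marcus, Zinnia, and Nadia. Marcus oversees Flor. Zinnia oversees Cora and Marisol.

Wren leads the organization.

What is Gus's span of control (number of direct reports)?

2

Gus directly manages Hugo, Xochitl. That is 2 direct reports.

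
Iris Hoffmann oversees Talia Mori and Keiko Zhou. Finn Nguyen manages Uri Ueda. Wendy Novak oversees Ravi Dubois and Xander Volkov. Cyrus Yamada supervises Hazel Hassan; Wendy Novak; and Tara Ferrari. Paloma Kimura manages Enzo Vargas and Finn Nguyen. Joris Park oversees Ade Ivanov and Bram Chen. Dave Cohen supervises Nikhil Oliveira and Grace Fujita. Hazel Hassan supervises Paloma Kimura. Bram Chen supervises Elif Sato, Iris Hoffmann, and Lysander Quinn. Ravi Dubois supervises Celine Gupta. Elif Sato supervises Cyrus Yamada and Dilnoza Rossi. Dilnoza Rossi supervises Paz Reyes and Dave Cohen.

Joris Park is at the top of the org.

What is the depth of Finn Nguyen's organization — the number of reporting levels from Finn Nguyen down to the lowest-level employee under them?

The longest chain under Finn Nguyen runs Finn Nguyen → Uri Ueda, which is 1 level below Finn Nguyen.

1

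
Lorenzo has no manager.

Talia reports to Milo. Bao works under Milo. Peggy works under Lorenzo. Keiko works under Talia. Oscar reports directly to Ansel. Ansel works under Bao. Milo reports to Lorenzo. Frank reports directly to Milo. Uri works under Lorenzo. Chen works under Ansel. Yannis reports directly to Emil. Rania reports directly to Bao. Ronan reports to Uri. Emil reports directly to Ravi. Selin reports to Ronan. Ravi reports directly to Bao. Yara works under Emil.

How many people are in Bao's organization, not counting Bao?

Bao directly manages Ansel, Ravi, Rania. Under Ansel: Oscar, Chen (2). Under Ravi: Emil, Yannis, Yara (3). Rania has no reports. So Bao's organization is 3 direct reports plus everyone under them: 3 + 4 + 1 = 8.

8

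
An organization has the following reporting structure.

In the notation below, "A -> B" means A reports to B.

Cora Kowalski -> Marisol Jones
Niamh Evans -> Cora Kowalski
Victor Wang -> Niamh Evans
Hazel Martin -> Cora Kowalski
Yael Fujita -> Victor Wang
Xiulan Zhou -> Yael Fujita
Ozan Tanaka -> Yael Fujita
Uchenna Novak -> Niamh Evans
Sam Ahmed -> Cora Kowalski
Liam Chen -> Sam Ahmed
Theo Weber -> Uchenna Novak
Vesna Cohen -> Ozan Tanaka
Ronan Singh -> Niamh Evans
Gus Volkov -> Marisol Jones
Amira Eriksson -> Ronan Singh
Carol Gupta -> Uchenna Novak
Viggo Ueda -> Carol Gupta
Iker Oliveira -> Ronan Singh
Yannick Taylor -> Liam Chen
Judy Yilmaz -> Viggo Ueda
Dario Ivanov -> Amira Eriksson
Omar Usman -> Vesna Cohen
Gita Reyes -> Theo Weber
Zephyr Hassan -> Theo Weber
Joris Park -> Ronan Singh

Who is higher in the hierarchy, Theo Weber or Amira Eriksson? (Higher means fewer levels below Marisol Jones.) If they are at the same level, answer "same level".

Both Theo Weber and Amira Eriksson are 4 levels below Marisol Jones.

same level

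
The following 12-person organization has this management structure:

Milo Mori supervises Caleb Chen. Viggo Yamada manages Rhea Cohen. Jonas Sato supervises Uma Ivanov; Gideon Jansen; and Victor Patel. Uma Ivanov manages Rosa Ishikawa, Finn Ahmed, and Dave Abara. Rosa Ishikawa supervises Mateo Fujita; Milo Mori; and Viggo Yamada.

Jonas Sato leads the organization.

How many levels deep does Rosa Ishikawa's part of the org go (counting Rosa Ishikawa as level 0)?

The longest chain under Rosa Ishikawa runs Rosa Ishikawa → Viggo Yamada → Rhea Cohen, which is 2 levels below Rosa Ishikawa.

2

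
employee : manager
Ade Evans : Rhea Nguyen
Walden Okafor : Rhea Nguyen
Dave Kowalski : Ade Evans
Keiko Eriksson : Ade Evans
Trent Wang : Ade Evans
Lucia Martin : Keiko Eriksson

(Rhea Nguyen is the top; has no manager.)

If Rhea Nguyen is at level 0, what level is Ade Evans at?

1

Chain from Ade Evans up to Rhea Nguyen: Ade Evans → Rhea Nguyen. That is 1 step up, so Ade Evans is 1 level below Rhea Nguyen.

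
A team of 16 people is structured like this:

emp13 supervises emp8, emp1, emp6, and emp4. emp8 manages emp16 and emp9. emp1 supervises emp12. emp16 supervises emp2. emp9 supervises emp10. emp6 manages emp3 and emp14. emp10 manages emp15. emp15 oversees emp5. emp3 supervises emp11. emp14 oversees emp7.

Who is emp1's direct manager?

emp1 reports directly to emp13.

emp13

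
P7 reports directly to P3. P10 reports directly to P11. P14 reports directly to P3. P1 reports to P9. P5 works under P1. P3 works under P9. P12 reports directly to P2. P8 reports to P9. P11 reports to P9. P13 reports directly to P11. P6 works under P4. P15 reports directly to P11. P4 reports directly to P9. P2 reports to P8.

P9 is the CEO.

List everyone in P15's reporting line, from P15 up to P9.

P15 -> P11 -> P9

P15 reports to P11. P11 reports to P9. P9 is at the top.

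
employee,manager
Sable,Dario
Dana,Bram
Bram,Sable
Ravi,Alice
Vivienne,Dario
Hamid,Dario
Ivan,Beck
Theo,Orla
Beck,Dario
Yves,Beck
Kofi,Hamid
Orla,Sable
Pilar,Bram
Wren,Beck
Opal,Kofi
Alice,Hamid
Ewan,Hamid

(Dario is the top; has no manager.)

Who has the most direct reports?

Direct-report counts: Dario has 4; Beck has 3; Sable has 2; Bram has 2; Orla has 1; Hamid has 3; Kofi has 1; Alice has 1. The largest is 4, held by Dario.

Dario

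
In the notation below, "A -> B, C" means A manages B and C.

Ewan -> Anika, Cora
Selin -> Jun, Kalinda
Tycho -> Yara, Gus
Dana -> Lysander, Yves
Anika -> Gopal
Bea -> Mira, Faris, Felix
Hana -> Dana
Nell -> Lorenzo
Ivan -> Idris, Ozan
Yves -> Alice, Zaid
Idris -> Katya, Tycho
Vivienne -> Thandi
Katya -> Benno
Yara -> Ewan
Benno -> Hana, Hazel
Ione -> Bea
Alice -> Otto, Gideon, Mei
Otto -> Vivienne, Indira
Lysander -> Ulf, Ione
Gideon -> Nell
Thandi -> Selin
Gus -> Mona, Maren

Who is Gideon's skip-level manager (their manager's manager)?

Yves

Gideon reports to Alice, and Alice reports to Yves. So Gideon's skip-level manager is Yves.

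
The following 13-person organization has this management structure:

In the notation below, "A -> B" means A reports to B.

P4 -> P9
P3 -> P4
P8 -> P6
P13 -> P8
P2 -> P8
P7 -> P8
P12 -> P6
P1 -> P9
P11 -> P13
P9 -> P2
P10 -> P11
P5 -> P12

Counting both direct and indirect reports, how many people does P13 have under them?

P13 directly manages P11. Under P11: P10 (1). That's 2 in total.

2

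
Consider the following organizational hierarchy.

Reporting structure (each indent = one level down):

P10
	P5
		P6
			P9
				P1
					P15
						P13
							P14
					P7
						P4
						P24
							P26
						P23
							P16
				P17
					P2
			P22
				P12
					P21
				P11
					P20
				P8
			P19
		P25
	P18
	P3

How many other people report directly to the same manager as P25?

P25 reports to P5. P5's other direct reports are P6 — 1 peer.

1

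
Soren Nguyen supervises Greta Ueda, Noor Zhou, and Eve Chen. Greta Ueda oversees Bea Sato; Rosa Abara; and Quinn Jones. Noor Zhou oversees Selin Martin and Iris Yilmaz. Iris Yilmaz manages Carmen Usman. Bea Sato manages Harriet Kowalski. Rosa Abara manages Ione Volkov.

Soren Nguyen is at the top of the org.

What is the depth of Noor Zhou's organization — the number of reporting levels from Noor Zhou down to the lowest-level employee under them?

The longest chain under Noor Zhou runs Noor Zhou → Iris Yilmaz → Carmen Usman, which is 2 levels below Noor Zhou.

2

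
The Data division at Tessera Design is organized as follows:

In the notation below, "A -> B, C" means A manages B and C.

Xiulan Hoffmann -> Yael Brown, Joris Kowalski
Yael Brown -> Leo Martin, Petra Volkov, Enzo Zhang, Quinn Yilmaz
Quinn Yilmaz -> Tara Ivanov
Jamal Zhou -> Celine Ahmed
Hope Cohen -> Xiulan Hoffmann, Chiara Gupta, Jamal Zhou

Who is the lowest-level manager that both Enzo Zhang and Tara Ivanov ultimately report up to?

Enzo Zhang's chain of managers is Yael Brown, Xiulan Hoffmann, Hope Cohen. Tara Ivanov's chain of managers is Quinn Yilmaz, Yael Brown, Xiulan Hoffmann, Hope Cohen. The first manager that appears in both chains is Yael Brown.

Yael Brown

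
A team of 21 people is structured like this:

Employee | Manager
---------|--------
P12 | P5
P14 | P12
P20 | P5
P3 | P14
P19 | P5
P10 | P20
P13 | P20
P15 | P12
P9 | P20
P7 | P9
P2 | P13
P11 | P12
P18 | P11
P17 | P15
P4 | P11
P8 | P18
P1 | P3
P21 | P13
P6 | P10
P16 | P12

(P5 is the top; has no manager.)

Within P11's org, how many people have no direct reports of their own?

2

The people in P11's organization with no one reporting to them are P4, P8. That is 2.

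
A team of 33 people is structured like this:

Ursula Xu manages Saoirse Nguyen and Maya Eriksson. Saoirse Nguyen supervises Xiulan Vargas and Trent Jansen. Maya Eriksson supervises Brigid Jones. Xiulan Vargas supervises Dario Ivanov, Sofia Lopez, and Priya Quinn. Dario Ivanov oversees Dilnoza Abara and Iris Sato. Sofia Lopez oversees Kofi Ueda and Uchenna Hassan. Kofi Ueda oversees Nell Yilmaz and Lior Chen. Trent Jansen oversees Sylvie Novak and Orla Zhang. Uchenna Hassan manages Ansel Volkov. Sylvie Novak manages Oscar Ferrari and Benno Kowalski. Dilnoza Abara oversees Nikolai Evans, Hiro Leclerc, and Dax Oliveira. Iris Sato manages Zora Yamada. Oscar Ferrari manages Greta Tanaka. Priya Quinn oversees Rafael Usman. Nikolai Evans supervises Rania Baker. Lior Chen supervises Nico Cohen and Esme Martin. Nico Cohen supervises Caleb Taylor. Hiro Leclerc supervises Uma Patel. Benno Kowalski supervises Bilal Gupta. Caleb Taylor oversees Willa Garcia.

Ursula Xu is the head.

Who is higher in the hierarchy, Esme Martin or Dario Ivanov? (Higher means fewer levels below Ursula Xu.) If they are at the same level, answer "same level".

Dario Ivanov

Esme Martin is 6 levels below Ursula Xu; Dario Ivanov is 3. Dario Ivanov is higher.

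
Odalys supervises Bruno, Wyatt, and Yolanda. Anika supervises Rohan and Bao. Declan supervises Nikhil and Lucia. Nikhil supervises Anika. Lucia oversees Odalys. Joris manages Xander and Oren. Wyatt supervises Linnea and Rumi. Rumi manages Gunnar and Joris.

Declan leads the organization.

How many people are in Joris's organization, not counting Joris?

2

Joris directly manages Xander, Oren. Xander has no reports. Oren has no reports. So Joris's organization is 2 direct reports plus everyone under them: 1 + 1 = 2.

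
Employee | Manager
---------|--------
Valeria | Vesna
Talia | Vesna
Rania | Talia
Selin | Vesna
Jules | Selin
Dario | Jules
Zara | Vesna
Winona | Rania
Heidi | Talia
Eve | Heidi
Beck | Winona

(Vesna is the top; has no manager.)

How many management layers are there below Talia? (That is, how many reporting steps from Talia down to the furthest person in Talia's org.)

The longest chain under Talia runs Talia → Rania → Winona → Beck, which is 3 levels below Talia.

3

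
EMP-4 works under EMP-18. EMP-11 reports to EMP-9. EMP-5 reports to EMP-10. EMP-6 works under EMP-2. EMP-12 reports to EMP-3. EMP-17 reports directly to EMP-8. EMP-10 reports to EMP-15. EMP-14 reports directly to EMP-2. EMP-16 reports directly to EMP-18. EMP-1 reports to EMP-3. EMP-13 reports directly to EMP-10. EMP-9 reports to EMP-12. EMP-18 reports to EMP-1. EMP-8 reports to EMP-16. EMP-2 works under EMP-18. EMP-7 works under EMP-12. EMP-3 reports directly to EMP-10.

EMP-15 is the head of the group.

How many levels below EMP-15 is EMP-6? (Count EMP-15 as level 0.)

6

Chain from EMP-6 up to EMP-15: EMP-6 → EMP-2 → EMP-18 → EMP-1 → EMP-3 → EMP-10 → EMP-15. That is 6 steps up, so EMP-6 is 6 levels below EMP-15.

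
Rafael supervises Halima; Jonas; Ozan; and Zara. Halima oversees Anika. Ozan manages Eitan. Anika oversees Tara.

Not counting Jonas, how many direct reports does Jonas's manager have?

3

Jonas reports to Rafael. Rafael's other direct reports are Halima, Ozan, Zara — 3 peers.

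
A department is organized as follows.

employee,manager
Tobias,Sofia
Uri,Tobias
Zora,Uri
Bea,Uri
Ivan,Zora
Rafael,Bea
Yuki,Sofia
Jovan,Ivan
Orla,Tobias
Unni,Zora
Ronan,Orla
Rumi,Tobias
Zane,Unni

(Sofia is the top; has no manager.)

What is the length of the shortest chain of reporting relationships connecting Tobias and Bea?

Bea is in Tobias's organization: the chain from Bea up to Tobias is Bea → Uri → Tobias, which is 2 links.

2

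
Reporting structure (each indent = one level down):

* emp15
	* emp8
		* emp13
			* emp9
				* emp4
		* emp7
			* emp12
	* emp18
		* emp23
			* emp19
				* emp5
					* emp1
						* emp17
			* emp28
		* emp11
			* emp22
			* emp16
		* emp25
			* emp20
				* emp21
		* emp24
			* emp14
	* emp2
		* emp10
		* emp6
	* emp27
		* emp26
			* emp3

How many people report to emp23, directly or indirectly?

emp23 directly manages emp19, emp28. Under emp19: emp5, emp1, emp17 (3). emp28 has no reports. So emp23's organization is 2 direct reports plus everyone under them: 4 + 1 = 5.

5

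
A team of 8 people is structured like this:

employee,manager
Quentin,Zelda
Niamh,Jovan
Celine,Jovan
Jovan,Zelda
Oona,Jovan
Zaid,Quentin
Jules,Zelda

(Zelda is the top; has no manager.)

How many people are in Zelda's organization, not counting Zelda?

Zelda directly manages Quentin, Jules, Jovan. Under Quentin: Zaid (1). Jules has no reports. Under Jovan: Niamh, Celine, Oona (3). So Zelda's organization is 3 direct reports plus everyone under them: 2 + 1 + 4 = 7.

7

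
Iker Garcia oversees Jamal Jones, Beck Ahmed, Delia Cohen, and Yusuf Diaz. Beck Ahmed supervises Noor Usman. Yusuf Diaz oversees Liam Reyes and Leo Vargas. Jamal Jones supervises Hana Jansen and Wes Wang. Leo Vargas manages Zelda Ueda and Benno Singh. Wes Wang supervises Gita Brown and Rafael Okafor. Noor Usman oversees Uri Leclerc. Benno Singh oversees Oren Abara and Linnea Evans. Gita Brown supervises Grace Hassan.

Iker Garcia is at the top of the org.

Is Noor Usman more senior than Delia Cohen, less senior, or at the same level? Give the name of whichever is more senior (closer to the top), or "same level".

Delia Cohen

Noor Usman is 2 levels below Iker Garcia; Delia Cohen is 1. Delia Cohen is higher.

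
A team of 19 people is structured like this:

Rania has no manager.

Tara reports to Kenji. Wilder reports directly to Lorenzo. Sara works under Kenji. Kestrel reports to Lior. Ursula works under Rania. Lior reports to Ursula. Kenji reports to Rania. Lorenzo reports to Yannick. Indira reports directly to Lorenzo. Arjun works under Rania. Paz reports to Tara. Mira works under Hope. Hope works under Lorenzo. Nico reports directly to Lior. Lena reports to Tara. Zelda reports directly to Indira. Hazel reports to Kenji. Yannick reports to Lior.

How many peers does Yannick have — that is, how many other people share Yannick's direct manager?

2

Yannick reports to Lior. Lior's other direct reports are Kestrel, Nico — 2 peers.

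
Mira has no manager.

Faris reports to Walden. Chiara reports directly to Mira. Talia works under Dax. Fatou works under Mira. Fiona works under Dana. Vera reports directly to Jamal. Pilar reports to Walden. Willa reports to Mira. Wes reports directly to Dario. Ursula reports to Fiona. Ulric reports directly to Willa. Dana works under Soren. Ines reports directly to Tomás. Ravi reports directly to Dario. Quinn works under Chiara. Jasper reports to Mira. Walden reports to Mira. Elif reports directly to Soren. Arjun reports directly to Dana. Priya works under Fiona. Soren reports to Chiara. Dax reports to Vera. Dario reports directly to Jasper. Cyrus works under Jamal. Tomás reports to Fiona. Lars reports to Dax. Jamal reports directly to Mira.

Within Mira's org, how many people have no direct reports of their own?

15

The people in Mira's organization with no one reporting to them are Wes, Ravi, Fatou, Pilar, Faris, Ulric, Quinn, Elif, Arjun, Ines, Ursula, Priya, Cyrus, Talia, Lars. That is 15.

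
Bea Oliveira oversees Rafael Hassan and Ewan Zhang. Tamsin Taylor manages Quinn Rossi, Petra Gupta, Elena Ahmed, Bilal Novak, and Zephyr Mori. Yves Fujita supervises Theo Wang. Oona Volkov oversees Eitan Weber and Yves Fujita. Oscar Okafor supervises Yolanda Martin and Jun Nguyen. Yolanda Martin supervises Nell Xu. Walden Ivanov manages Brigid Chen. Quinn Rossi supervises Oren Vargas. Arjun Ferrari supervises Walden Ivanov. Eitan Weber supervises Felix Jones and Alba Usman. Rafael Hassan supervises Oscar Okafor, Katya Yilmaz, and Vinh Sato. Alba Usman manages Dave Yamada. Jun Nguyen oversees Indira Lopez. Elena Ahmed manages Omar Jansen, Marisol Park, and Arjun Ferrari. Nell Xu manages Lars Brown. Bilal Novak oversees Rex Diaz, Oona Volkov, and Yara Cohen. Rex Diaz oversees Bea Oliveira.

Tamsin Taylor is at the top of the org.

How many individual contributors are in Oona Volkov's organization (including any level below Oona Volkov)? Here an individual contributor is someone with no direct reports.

3

The people in Oona Volkov's organization with no one reporting to them are Theo Wang, Dave Yamada, Felix Jones. That is 3.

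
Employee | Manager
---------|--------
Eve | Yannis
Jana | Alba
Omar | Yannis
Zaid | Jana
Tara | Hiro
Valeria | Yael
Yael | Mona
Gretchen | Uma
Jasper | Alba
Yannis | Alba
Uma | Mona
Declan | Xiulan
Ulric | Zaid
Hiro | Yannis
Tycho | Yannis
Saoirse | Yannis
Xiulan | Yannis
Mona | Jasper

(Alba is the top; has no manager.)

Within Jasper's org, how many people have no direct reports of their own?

2

The people in Jasper's organization with no one reporting to them are Valeria, Gretchen. That is 2.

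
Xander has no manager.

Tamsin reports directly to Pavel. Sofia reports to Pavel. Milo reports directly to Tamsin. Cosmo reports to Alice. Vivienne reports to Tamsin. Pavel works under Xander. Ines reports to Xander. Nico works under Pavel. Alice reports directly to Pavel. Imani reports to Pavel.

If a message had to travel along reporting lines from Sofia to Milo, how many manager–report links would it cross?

Sofia is 1 level below Pavel, and Milo is 2 levels below Pavel (their lowest common manager). The shortest path runs up from Sofia to Pavel and back down to Milo: 1 + 2 = 3 links.

3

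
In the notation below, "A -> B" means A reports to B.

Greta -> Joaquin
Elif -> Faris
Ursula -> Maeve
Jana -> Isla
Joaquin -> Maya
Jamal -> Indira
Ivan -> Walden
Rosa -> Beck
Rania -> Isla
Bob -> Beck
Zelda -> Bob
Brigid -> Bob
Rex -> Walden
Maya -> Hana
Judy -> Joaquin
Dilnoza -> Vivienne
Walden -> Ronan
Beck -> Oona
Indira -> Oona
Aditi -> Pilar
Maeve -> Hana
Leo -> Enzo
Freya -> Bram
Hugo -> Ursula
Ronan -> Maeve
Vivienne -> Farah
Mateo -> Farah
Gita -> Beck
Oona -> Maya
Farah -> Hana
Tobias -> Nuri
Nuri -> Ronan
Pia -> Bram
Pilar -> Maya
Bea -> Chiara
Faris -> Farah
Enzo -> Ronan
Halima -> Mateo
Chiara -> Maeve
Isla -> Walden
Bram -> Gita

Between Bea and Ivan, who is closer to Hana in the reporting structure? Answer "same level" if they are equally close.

Bea is 3 levels below Hana; Ivan is 4. Bea is higher.

Bea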